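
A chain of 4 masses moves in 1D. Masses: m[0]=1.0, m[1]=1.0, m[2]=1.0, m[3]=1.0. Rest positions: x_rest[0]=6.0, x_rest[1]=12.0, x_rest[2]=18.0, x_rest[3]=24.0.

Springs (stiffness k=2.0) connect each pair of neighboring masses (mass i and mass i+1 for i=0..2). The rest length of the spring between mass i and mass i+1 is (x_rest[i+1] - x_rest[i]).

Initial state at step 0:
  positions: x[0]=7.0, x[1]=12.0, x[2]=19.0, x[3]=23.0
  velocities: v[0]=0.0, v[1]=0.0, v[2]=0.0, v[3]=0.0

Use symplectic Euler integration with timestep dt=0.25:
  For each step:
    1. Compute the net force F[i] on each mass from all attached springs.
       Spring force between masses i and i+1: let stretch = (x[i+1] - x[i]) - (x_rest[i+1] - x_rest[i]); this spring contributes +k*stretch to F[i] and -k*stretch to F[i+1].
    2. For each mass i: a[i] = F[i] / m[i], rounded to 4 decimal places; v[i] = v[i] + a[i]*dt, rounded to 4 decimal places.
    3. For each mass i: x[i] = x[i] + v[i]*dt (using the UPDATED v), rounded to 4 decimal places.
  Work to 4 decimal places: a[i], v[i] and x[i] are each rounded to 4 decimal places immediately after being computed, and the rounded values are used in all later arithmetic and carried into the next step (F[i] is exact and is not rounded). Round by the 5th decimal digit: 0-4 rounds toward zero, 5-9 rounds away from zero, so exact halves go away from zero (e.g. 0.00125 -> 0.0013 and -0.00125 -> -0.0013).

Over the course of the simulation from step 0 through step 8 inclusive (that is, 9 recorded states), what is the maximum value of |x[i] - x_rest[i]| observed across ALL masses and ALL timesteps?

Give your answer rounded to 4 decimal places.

Step 0: x=[7.0000 12.0000 19.0000 23.0000] v=[0.0000 0.0000 0.0000 0.0000]
Step 1: x=[6.8750 12.2500 18.6250 23.2500] v=[-0.5000 1.0000 -1.5000 1.0000]
Step 2: x=[6.6719 12.6250 18.0313 23.6719] v=[-0.8125 1.5000 -2.3750 1.6875]
Step 3: x=[6.4629 12.9317 17.4668 24.1387] v=[-0.8360 1.2266 -2.2579 1.8672]
Step 4: x=[6.3125 12.9967 17.1694 24.5215] v=[-0.6016 0.2598 -1.1895 1.5313]
Step 5: x=[6.2476 12.7477 17.2695 24.7353] v=[-0.2595 -0.9960 0.4002 0.8553]
Step 6: x=[6.2452 12.2514 17.7376 24.7659] v=[-0.0095 -1.9852 1.8722 0.1224]
Step 7: x=[6.2436 11.6901 18.3984 24.6680] v=[-0.0064 -2.2452 2.6433 -0.3918]
Step 8: x=[6.1728 11.2865 19.0044 24.5364] v=[-0.2832 -1.6143 2.4240 -0.5266]
Max displacement = 1.0044

Answer: 1.0044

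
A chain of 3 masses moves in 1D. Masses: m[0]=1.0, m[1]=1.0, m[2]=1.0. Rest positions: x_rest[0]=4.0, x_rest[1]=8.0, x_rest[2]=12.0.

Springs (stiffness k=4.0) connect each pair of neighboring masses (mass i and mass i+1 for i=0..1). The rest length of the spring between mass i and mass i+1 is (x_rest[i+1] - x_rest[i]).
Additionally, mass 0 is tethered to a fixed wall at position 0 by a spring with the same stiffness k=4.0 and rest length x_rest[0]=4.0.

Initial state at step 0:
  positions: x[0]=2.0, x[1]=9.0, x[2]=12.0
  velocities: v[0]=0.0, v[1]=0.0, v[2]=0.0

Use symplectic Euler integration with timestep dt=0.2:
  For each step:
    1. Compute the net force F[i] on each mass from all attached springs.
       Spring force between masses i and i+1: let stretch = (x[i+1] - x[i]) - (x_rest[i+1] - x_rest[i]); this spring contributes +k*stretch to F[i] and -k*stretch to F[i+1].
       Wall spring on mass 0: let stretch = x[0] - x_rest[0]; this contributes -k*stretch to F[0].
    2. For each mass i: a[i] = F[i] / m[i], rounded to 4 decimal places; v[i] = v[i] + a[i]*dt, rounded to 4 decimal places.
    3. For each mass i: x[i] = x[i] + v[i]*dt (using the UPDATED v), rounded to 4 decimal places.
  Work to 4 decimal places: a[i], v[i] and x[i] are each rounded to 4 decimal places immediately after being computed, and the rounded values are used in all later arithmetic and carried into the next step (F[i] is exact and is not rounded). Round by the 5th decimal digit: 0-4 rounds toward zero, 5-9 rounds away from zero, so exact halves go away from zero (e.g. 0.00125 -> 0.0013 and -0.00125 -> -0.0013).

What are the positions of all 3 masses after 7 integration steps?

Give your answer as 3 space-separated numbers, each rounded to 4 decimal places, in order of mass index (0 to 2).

Answer: 3.8078 9.4088 10.9352

Derivation:
Step 0: x=[2.0000 9.0000 12.0000] v=[0.0000 0.0000 0.0000]
Step 1: x=[2.8000 8.3600 12.1600] v=[4.0000 -3.2000 0.8000]
Step 2: x=[4.0416 7.4384 12.3520] v=[6.2080 -4.6080 0.9600]
Step 3: x=[5.1800 6.7595 12.3978] v=[5.6922 -3.3946 0.2291]
Step 4: x=[5.7424 6.7300 12.1815] v=[2.8118 -0.1476 -1.0815]
Step 5: x=[5.5440 7.4147 11.7330] v=[-0.9920 3.4235 -2.2427]
Step 6: x=[4.7579 8.4910 11.2335] v=[-3.9306 5.3816 -2.4973]
Step 7: x=[3.8078 9.4088 10.9352] v=[-4.7504 4.5891 -1.4913]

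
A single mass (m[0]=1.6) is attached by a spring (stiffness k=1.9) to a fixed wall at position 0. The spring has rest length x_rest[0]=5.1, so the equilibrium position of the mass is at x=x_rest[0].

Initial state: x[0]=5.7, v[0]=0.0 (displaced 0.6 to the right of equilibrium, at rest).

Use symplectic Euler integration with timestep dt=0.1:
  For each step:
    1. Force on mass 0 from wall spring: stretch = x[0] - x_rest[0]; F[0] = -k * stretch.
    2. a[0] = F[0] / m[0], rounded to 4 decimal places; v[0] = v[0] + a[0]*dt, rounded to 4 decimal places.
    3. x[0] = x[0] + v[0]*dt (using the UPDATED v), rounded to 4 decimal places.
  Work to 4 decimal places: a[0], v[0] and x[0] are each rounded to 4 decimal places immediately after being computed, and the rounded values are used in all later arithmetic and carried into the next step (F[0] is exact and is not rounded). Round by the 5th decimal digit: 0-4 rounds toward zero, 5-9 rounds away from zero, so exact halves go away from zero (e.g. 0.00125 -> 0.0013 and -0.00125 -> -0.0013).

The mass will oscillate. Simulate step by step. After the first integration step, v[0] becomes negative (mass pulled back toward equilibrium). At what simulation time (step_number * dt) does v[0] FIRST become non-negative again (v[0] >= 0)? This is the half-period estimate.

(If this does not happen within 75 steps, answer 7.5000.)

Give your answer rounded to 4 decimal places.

Answer: 2.9000

Derivation:
Step 0: x=[5.7000] v=[0.0000]
Step 1: x=[5.6929] v=[-0.0713]
Step 2: x=[5.6787] v=[-0.1417]
Step 3: x=[5.6577] v=[-0.2104]
Step 4: x=[5.6300] v=[-0.2766]
Step 5: x=[5.5961] v=[-0.3395]
Step 6: x=[5.5563] v=[-0.3984]
Step 7: x=[5.5110] v=[-0.4526]
Step 8: x=[5.4609] v=[-0.5014]
Step 9: x=[5.4065] v=[-0.5443]
Step 10: x=[5.3484] v=[-0.5807]
Step 11: x=[5.2874] v=[-0.6102]
Step 12: x=[5.2242] v=[-0.6325]
Step 13: x=[5.1595] v=[-0.6473]
Step 14: x=[5.0941] v=[-0.6544]
Step 15: x=[5.0287] v=[-0.6537]
Step 16: x=[4.9642] v=[-0.6452]
Step 17: x=[4.9013] v=[-0.6291]
Step 18: x=[4.8408] v=[-0.6055]
Step 19: x=[4.7833] v=[-0.5747]
Step 20: x=[4.7296] v=[-0.5371]
Step 21: x=[4.6803] v=[-0.4931]
Step 22: x=[4.6360] v=[-0.4433]
Step 23: x=[4.5972] v=[-0.3882]
Step 24: x=[4.5644] v=[-0.3285]
Step 25: x=[4.5379] v=[-0.2649]
Step 26: x=[4.5181] v=[-0.1982]
Step 27: x=[4.5052] v=[-0.1291]
Step 28: x=[4.4994] v=[-0.0585]
Step 29: x=[4.5007] v=[0.0128]
First v>=0 after going negative at step 29, time=2.9000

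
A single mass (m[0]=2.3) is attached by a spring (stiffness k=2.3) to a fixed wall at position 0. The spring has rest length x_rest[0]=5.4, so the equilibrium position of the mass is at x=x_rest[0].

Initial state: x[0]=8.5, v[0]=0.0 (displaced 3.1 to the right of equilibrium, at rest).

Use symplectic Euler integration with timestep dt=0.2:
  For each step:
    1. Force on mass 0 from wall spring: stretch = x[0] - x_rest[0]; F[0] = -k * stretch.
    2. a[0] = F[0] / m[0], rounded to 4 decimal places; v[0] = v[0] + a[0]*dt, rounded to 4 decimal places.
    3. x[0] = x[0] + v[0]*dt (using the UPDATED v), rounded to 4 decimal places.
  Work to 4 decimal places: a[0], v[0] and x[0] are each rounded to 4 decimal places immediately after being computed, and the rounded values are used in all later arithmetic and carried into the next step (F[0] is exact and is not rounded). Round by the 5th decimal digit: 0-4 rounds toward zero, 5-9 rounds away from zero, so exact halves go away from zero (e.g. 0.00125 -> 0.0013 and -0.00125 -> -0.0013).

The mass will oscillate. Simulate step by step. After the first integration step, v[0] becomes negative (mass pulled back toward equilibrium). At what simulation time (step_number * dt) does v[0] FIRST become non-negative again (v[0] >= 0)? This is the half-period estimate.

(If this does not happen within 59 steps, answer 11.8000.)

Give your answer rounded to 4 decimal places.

Answer: 3.2000

Derivation:
Step 0: x=[8.5000] v=[0.0000]
Step 1: x=[8.3760] v=[-0.6200]
Step 2: x=[8.1330] v=[-1.2152]
Step 3: x=[7.7806] v=[-1.7618]
Step 4: x=[7.3330] v=[-2.2379]
Step 5: x=[6.8081] v=[-2.6245]
Step 6: x=[6.2269] v=[-2.9061]
Step 7: x=[5.6126] v=[-3.0715]
Step 8: x=[4.9898] v=[-3.1140]
Step 9: x=[4.3834] v=[-3.0320]
Step 10: x=[3.8177] v=[-2.8287]
Step 11: x=[3.3153] v=[-2.5122]
Step 12: x=[2.8962] v=[-2.0953]
Step 13: x=[2.5773] v=[-1.5945]
Step 14: x=[2.3713] v=[-1.0300]
Step 15: x=[2.2864] v=[-0.4243]
Step 16: x=[2.3261] v=[0.1984]
First v>=0 after going negative at step 16, time=3.2000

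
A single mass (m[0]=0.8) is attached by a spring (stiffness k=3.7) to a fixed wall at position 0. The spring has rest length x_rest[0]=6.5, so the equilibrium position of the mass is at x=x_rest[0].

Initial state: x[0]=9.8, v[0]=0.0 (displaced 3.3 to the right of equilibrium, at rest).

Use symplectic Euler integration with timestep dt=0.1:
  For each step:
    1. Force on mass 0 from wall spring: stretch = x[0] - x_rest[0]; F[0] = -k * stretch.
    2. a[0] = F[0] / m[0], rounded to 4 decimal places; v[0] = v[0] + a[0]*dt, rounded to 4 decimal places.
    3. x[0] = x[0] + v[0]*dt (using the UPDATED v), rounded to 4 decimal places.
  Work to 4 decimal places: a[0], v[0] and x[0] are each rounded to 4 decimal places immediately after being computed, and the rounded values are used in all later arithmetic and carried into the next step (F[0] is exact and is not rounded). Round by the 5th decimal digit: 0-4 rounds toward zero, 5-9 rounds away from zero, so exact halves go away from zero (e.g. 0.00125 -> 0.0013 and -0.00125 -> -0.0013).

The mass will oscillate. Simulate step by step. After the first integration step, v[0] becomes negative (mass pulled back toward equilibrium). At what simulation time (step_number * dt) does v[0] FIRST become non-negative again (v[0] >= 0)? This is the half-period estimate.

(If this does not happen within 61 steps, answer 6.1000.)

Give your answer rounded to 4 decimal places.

Step 0: x=[9.8000] v=[0.0000]
Step 1: x=[9.6474] v=[-1.5263]
Step 2: x=[9.3492] v=[-2.9820]
Step 3: x=[8.9192] v=[-4.2998]
Step 4: x=[8.3773] v=[-5.4187]
Step 5: x=[7.7486] v=[-6.2870]
Step 6: x=[7.0622] v=[-6.8645]
Step 7: x=[6.3498] v=[-7.1245]
Step 8: x=[5.6443] v=[-7.0550]
Step 9: x=[4.9784] v=[-6.6592]
Step 10: x=[4.3829] v=[-5.9555]
Step 11: x=[3.8853] v=[-4.9763]
Step 12: x=[3.5086] v=[-3.7670]
Step 13: x=[3.2703] v=[-2.3835]
Step 14: x=[3.1813] v=[-0.8898]
Step 15: x=[3.2458] v=[0.6451]
First v>=0 after going negative at step 15, time=1.5000

Answer: 1.5000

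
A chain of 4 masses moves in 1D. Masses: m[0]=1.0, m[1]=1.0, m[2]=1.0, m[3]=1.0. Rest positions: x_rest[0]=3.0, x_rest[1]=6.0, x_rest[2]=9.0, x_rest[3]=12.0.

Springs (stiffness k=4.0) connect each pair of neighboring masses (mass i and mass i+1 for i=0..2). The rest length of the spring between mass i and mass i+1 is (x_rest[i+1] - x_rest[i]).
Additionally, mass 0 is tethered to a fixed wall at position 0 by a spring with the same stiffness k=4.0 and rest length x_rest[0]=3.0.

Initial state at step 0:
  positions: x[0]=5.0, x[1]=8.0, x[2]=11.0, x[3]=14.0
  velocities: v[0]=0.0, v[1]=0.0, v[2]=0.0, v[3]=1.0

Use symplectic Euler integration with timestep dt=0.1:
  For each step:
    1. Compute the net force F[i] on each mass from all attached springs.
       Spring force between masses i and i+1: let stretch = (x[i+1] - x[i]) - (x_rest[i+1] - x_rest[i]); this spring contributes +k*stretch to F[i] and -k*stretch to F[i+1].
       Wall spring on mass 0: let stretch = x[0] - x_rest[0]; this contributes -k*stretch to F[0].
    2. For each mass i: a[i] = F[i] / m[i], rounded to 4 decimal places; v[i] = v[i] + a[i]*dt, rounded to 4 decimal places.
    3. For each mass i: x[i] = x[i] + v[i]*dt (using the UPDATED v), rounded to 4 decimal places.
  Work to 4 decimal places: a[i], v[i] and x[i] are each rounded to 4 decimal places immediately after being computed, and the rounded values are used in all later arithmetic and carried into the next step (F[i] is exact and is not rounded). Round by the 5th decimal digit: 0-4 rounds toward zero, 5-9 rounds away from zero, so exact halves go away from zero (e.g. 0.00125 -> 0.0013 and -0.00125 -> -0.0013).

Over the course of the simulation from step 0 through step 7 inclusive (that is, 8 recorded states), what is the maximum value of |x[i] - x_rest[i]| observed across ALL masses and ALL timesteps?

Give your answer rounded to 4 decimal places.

Step 0: x=[5.0000 8.0000 11.0000 14.0000] v=[0.0000 0.0000 0.0000 1.0000]
Step 1: x=[4.9200 8.0000 11.0000 14.1000] v=[-0.8000 0.0000 0.0000 1.0000]
Step 2: x=[4.7664 7.9968 11.0040 14.1960] v=[-1.5360 -0.0320 0.0400 0.9600]
Step 3: x=[4.5514 7.9847 11.0154 14.2843] v=[-2.1504 -0.1213 0.1139 0.8832]
Step 4: x=[4.2916 7.9565 11.0363 14.3619] v=[-2.5976 -0.2823 0.2092 0.7756]
Step 5: x=[4.0068 7.9049 11.0671 14.4264] v=[-2.8483 -0.5163 0.3075 0.6454]
Step 6: x=[3.7176 7.8238 11.1057 14.4766] v=[-2.8918 -0.8107 0.3863 0.5017]
Step 7: x=[3.4440 7.7098 11.1479 14.5119] v=[-2.7364 -1.1404 0.4219 0.3533]
Max displacement = 2.5119

Answer: 2.5119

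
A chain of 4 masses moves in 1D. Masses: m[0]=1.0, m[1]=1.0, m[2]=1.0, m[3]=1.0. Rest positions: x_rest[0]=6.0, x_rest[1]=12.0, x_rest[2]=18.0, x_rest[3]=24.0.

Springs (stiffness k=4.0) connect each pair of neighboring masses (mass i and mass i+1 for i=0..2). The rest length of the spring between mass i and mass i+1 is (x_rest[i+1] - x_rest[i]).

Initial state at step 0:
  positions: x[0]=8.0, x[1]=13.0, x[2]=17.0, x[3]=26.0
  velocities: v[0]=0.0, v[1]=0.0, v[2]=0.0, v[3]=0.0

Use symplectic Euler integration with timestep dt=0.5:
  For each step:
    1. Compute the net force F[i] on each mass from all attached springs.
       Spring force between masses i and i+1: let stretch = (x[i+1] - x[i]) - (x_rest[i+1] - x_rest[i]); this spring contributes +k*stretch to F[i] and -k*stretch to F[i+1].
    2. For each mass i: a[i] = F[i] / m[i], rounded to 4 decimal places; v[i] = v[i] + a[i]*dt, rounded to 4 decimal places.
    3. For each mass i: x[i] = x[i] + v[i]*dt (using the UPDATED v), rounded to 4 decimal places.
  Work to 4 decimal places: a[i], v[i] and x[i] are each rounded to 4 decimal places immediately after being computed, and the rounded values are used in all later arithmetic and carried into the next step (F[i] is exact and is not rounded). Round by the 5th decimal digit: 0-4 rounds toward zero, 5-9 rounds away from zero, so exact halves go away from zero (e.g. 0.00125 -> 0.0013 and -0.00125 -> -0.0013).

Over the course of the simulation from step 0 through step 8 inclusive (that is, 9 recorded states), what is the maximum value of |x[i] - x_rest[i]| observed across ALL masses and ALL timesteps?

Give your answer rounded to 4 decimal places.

Answer: 4.0000

Derivation:
Step 0: x=[8.0000 13.0000 17.0000 26.0000] v=[0.0000 0.0000 0.0000 0.0000]
Step 1: x=[7.0000 12.0000 22.0000 23.0000] v=[-2.0000 -2.0000 10.0000 -6.0000]
Step 2: x=[5.0000 16.0000 18.0000 25.0000] v=[-4.0000 8.0000 -8.0000 4.0000]
Step 3: x=[8.0000 11.0000 19.0000 26.0000] v=[6.0000 -10.0000 2.0000 2.0000]
Step 4: x=[8.0000 11.0000 19.0000 26.0000] v=[0.0000 0.0000 0.0000 0.0000]
Step 5: x=[5.0000 16.0000 18.0000 25.0000] v=[-6.0000 10.0000 -2.0000 -2.0000]
Step 6: x=[7.0000 12.0000 22.0000 23.0000] v=[4.0000 -8.0000 8.0000 -4.0000]
Step 7: x=[8.0000 13.0000 17.0000 26.0000] v=[2.0000 2.0000 -10.0000 6.0000]
Step 8: x=[8.0000 13.0000 17.0000 26.0000] v=[0.0000 0.0000 0.0000 0.0000]
Max displacement = 4.0000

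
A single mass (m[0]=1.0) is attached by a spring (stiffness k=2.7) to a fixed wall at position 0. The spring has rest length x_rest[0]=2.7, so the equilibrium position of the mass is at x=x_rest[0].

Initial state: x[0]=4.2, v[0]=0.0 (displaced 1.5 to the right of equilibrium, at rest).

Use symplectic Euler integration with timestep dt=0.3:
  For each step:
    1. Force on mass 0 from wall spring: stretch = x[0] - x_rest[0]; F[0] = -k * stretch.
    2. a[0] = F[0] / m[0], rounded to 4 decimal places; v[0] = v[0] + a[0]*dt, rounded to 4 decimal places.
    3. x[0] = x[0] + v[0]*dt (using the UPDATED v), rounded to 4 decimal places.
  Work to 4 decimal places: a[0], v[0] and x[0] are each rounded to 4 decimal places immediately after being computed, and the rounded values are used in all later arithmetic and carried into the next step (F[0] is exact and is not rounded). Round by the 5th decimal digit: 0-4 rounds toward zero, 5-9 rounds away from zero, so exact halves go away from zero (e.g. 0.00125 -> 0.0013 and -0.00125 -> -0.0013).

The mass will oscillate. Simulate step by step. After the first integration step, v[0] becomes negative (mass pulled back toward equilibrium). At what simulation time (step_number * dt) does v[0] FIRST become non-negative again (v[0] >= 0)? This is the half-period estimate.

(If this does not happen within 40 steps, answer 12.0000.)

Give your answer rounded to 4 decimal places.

Step 0: x=[4.2000] v=[0.0000]
Step 1: x=[3.8355] v=[-1.2150]
Step 2: x=[3.1951] v=[-2.1348]
Step 3: x=[2.4344] v=[-2.5358]
Step 4: x=[1.7382] v=[-2.3207]
Step 5: x=[1.2757] v=[-1.5416]
Step 6: x=[1.1593] v=[-0.3879]
Step 7: x=[1.4173] v=[0.8601]
First v>=0 after going negative at step 7, time=2.1000

Answer: 2.1000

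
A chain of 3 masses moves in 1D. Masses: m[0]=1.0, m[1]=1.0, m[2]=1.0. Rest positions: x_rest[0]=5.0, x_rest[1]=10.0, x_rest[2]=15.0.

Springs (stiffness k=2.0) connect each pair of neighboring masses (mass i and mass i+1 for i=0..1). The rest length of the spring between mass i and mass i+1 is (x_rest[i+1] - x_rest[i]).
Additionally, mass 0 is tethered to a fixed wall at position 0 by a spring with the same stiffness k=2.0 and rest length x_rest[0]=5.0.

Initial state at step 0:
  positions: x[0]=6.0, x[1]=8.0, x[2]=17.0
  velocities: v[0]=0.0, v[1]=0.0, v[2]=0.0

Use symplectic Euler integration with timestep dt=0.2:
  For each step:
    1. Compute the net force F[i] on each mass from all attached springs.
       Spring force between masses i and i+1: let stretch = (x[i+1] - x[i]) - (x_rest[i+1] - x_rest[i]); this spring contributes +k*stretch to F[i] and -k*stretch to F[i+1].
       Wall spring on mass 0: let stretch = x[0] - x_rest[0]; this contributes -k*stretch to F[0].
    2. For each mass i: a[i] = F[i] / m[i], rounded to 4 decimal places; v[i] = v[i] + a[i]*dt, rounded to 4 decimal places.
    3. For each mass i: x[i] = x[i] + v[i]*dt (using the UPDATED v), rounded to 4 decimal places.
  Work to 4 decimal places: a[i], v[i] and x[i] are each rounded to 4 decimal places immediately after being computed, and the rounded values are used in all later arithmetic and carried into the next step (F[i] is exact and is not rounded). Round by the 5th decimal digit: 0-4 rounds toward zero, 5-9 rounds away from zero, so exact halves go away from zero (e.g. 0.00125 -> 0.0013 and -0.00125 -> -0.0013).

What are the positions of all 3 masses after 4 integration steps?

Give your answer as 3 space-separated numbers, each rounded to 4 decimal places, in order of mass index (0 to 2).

Answer: 4.0608 11.7296 14.7419

Derivation:
Step 0: x=[6.0000 8.0000 17.0000] v=[0.0000 0.0000 0.0000]
Step 1: x=[5.6800 8.5600 16.6800] v=[-1.6000 2.8000 -1.6000]
Step 2: x=[5.1360 9.5392 16.1104] v=[-2.7200 4.8960 -2.8480]
Step 3: x=[4.5334 10.6918 15.4151] v=[-3.0131 5.7632 -3.4765]
Step 4: x=[4.0608 11.7296 14.7419] v=[-2.3631 5.1892 -3.3658]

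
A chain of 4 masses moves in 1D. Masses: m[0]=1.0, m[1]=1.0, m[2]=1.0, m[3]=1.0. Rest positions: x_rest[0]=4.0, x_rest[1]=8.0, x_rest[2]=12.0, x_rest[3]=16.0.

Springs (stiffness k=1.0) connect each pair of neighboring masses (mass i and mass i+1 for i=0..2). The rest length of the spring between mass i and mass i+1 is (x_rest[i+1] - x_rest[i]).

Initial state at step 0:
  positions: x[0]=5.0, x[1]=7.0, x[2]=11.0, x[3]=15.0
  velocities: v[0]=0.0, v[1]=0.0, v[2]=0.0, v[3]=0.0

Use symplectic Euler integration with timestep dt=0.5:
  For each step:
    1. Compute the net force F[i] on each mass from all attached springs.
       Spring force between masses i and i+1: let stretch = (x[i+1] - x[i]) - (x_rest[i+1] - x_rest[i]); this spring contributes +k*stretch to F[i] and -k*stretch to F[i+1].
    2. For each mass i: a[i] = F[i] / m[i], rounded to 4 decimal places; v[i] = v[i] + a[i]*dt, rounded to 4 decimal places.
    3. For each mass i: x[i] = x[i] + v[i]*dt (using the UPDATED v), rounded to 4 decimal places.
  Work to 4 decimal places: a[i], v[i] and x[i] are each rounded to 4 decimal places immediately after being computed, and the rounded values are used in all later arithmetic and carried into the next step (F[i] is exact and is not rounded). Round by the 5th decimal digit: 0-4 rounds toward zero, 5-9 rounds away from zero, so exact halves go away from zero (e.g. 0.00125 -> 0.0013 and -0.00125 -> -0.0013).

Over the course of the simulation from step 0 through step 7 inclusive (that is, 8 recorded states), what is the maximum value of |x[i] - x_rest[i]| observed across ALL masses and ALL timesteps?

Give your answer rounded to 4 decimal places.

Step 0: x=[5.0000 7.0000 11.0000 15.0000] v=[0.0000 0.0000 0.0000 0.0000]
Step 1: x=[4.5000 7.5000 11.0000 15.0000] v=[-1.0000 1.0000 0.0000 0.0000]
Step 2: x=[3.7500 8.1250 11.1250 15.0000] v=[-1.5000 1.2500 0.2500 0.0000]
Step 3: x=[3.0938 8.4063 11.4688 15.0313] v=[-1.3125 0.5625 0.6875 0.0625]
Step 4: x=[2.7657 8.1251 11.9376 15.1720] v=[-0.6563 -0.5625 0.9375 0.2813]
Step 5: x=[2.7774 7.4571 12.2619 15.5041] v=[0.0234 -1.3360 0.6485 0.6641]
Step 6: x=[2.9591 6.8204 12.1955 16.0256] v=[0.3633 -1.2735 -0.1328 1.0430]
Step 7: x=[3.1061 6.5621 11.7429 16.5896] v=[0.2940 -0.5166 -0.9053 1.1280]
Max displacement = 1.4379

Answer: 1.4379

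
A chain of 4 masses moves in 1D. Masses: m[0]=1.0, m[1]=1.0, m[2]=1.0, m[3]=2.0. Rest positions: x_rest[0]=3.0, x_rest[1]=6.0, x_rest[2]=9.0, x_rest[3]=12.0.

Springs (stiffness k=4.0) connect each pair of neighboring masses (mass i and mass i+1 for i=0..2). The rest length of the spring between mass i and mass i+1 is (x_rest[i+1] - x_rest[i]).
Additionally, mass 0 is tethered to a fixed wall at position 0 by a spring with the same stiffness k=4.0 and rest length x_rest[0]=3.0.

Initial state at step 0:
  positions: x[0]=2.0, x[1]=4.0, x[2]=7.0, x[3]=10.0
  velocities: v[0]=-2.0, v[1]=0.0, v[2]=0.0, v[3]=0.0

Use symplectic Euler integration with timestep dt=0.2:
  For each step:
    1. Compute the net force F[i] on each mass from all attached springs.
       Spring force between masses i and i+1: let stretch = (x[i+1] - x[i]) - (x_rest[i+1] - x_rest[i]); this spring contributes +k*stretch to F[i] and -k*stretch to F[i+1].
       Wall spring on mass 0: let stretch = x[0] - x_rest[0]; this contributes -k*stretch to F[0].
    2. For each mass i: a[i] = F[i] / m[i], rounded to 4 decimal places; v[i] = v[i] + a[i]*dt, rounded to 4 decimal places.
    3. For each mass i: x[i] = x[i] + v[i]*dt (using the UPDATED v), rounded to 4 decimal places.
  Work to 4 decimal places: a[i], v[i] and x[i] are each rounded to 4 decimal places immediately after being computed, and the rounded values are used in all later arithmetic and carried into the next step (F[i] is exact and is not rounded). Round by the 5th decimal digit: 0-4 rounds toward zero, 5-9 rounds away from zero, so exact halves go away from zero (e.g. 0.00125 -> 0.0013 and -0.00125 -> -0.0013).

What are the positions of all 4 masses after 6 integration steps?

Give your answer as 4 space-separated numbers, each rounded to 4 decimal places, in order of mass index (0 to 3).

Answer: 2.7100 4.6726 7.5025 10.0932

Derivation:
Step 0: x=[2.0000 4.0000 7.0000 10.0000] v=[-2.0000 0.0000 0.0000 0.0000]
Step 1: x=[1.6000 4.1600 7.0000 10.0000] v=[-2.0000 0.8000 0.0000 0.0000]
Step 2: x=[1.3536 4.3648 7.0256 10.0000] v=[-1.2320 1.0240 0.1280 0.0000]
Step 3: x=[1.3724 4.5135 7.1014 10.0020] v=[0.0941 0.7437 0.3789 0.0102]
Step 4: x=[1.6742 4.5737 7.2272 10.0120] v=[1.5091 0.3011 0.6291 0.0500]
Step 5: x=[2.1721 4.5946 7.3740 10.0392] v=[2.4893 0.1043 0.7341 0.1361]
Step 6: x=[2.7100 4.6726 7.5025 10.0932] v=[2.6896 0.3898 0.6427 0.2700]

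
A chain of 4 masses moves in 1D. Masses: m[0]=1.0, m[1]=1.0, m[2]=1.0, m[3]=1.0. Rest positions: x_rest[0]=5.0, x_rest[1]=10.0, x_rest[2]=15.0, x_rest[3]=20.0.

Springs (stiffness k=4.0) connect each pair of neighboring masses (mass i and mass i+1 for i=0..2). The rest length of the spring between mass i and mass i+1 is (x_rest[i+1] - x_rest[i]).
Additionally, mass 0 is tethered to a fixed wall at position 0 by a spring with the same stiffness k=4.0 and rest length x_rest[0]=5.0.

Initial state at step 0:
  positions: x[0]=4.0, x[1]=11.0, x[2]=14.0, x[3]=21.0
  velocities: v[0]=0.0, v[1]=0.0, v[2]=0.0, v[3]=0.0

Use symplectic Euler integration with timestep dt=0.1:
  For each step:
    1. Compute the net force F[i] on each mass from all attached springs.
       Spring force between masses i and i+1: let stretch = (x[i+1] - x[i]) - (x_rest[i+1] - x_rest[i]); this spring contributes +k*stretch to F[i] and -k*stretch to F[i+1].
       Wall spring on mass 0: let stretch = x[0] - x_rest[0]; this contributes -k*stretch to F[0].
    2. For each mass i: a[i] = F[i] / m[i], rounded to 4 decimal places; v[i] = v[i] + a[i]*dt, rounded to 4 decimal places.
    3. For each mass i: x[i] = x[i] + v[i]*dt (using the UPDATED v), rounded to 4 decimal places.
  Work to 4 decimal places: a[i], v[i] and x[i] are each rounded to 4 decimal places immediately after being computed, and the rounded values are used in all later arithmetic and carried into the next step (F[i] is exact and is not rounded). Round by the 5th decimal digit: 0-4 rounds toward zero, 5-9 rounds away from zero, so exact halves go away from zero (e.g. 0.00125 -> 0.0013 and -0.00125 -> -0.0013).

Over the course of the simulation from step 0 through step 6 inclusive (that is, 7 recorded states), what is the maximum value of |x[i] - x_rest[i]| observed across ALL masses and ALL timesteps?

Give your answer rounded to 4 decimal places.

Answer: 1.0363

Derivation:
Step 0: x=[4.0000 11.0000 14.0000 21.0000] v=[0.0000 0.0000 0.0000 0.0000]
Step 1: x=[4.1200 10.8400 14.1600 20.9200] v=[1.2000 -1.6000 1.6000 -0.8000]
Step 2: x=[4.3440 10.5440 14.4576 20.7696] v=[2.2400 -2.9600 2.9760 -1.5040]
Step 3: x=[4.6422 10.1565 14.8511 20.5667] v=[2.9824 -3.8746 3.9354 -2.0288]
Step 4: x=[4.9753 9.7363 15.2855 20.3352] v=[3.3312 -4.2025 4.3438 -2.3150]
Step 5: x=[5.2999 9.3476 15.6999 20.1017] v=[3.2455 -3.8872 4.1440 -2.3349]
Step 6: x=[5.5744 9.0511 16.0363 19.8921] v=[2.7446 -2.9654 3.3638 -2.0956]
Max displacement = 1.0363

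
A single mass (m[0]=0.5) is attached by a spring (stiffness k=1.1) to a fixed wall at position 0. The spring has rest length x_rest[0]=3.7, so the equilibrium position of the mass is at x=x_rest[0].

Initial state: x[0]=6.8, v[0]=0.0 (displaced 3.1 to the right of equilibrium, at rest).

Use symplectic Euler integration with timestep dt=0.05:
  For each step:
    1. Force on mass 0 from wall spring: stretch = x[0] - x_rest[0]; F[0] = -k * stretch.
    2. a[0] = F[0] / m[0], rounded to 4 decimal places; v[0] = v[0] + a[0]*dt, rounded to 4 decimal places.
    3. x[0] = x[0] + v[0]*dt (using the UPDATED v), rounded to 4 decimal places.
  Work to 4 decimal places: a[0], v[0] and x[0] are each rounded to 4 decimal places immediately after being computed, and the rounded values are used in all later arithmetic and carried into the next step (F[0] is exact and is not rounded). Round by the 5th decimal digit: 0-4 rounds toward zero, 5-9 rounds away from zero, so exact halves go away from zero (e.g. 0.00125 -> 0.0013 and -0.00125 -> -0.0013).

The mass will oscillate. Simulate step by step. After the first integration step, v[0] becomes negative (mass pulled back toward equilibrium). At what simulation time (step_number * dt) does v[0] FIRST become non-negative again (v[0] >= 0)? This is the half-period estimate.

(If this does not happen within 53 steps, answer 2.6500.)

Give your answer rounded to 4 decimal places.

Answer: 2.1500

Derivation:
Step 0: x=[6.8000] v=[0.0000]
Step 1: x=[6.7830] v=[-0.3410]
Step 2: x=[6.7490] v=[-0.6801]
Step 3: x=[6.6982] v=[-1.0155]
Step 4: x=[6.6309] v=[-1.3453]
Step 5: x=[6.5475] v=[-1.6677]
Step 6: x=[6.4485] v=[-1.9809]
Step 7: x=[6.3343] v=[-2.2832]
Step 8: x=[6.2057] v=[-2.5730]
Step 9: x=[6.0633] v=[-2.8486]
Step 10: x=[5.9079] v=[-3.1086]
Step 11: x=[5.7403] v=[-3.3515]
Step 12: x=[5.5615] v=[-3.5759]
Step 13: x=[5.3725] v=[-3.7807]
Step 14: x=[5.1743] v=[-3.9647]
Step 15: x=[4.9680] v=[-4.1269]
Step 16: x=[4.7547] v=[-4.2664]
Step 17: x=[4.5356] v=[-4.3824]
Step 18: x=[4.3119] v=[-4.4743]
Step 19: x=[4.0848] v=[-4.5416]
Step 20: x=[3.8556] v=[-4.5839]
Step 21: x=[3.6256] v=[-4.6010]
Step 22: x=[3.3960] v=[-4.5928]
Step 23: x=[3.1680] v=[-4.5594]
Step 24: x=[2.9430] v=[-4.5009]
Step 25: x=[2.7221] v=[-4.4176]
Step 26: x=[2.5066] v=[-4.3100]
Step 27: x=[2.2977] v=[-4.1787]
Step 28: x=[2.0965] v=[-4.0244]
Step 29: x=[1.9041] v=[-3.8480]
Step 30: x=[1.7216] v=[-3.6505]
Step 31: x=[1.5500] v=[-3.4329]
Step 32: x=[1.3902] v=[-3.1964]
Step 33: x=[1.2431] v=[-2.9423]
Step 34: x=[1.1095] v=[-2.6720]
Step 35: x=[0.9902] v=[-2.3870]
Step 36: x=[0.8858] v=[-2.0889]
Step 37: x=[0.7968] v=[-1.7793]
Step 38: x=[0.7238] v=[-1.4600]
Step 39: x=[0.6672] v=[-1.1326]
Step 40: x=[0.6273] v=[-0.7990]
Step 41: x=[0.6043] v=[-0.4610]
Step 42: x=[0.5983] v=[-0.1205]
Step 43: x=[0.6093] v=[0.2207]
First v>=0 after going negative at step 43, time=2.1500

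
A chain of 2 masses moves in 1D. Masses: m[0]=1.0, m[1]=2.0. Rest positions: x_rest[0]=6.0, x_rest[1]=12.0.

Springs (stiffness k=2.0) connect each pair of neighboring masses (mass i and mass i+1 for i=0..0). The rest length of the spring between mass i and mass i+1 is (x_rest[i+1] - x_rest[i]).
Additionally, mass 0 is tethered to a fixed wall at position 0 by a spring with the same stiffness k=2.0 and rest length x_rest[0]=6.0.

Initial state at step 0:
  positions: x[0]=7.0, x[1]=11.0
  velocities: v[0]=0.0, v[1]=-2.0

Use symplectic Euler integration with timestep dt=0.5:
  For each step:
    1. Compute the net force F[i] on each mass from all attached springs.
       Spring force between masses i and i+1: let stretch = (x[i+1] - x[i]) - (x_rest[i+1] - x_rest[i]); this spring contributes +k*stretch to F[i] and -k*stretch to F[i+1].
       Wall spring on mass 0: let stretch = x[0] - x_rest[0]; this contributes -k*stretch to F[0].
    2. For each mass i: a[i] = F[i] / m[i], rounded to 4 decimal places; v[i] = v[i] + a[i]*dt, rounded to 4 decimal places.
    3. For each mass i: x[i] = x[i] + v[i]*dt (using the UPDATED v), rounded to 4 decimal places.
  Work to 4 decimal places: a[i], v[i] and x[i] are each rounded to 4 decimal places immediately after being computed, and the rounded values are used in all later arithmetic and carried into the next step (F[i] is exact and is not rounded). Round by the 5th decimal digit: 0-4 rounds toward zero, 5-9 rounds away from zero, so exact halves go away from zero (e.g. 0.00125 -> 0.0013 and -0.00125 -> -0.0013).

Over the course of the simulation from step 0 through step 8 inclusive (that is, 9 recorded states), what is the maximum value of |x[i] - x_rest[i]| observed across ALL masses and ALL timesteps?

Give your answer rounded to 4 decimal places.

Answer: 2.8281

Derivation:
Step 0: x=[7.0000 11.0000] v=[0.0000 -2.0000]
Step 1: x=[5.5000 10.5000] v=[-3.0000 -1.0000]
Step 2: x=[3.7500 10.2500] v=[-3.5000 -0.5000]
Step 3: x=[3.3750 9.8750] v=[-0.7500 -0.7500]
Step 4: x=[4.5625 9.3750] v=[2.3750 -1.0000]
Step 5: x=[5.8750 9.1719] v=[2.6250 -0.4063]
Step 6: x=[5.8985 9.6446] v=[0.0469 0.9453]
Step 7: x=[4.8458 10.6808] v=[-2.1055 2.0723]
Step 8: x=[4.2877 11.7582] v=[-1.1163 2.1548]
Max displacement = 2.8281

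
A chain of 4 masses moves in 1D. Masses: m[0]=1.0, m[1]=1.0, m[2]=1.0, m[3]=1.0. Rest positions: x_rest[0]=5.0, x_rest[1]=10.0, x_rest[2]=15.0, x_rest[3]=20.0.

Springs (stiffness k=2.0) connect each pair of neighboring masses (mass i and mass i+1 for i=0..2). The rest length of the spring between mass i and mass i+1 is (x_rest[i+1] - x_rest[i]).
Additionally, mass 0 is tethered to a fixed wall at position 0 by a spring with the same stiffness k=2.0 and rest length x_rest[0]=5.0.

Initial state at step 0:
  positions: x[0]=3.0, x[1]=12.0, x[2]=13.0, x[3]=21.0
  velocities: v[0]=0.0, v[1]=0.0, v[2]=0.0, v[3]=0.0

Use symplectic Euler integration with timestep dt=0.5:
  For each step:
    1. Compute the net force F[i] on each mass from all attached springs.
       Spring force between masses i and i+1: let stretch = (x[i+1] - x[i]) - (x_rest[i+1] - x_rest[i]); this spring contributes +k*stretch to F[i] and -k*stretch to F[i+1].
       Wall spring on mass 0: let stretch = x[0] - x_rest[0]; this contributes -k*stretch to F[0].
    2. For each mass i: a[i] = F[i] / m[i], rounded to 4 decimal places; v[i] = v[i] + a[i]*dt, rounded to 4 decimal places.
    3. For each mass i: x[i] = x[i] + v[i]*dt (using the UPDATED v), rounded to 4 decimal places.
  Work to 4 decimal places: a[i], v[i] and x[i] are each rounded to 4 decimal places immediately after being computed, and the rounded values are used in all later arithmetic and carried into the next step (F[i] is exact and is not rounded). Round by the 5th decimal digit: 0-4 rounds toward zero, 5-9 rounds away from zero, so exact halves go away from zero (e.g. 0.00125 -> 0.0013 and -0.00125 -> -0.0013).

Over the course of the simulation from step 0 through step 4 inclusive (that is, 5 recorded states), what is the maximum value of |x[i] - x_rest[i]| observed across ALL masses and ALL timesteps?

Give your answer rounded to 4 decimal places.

Step 0: x=[3.0000 12.0000 13.0000 21.0000] v=[0.0000 0.0000 0.0000 0.0000]
Step 1: x=[6.0000 8.0000 16.5000 19.5000] v=[6.0000 -8.0000 7.0000 -3.0000]
Step 2: x=[7.0000 7.2500 17.2500 19.0000] v=[2.0000 -1.5000 1.5000 -1.0000]
Step 3: x=[4.6250 11.3750 13.8750 20.1250] v=[-4.7500 8.2500 -6.7500 2.2500]
Step 4: x=[3.3125 13.3750 12.3750 20.6250] v=[-2.6250 4.0000 -3.0000 1.0000]
Max displacement = 3.3750

Answer: 3.3750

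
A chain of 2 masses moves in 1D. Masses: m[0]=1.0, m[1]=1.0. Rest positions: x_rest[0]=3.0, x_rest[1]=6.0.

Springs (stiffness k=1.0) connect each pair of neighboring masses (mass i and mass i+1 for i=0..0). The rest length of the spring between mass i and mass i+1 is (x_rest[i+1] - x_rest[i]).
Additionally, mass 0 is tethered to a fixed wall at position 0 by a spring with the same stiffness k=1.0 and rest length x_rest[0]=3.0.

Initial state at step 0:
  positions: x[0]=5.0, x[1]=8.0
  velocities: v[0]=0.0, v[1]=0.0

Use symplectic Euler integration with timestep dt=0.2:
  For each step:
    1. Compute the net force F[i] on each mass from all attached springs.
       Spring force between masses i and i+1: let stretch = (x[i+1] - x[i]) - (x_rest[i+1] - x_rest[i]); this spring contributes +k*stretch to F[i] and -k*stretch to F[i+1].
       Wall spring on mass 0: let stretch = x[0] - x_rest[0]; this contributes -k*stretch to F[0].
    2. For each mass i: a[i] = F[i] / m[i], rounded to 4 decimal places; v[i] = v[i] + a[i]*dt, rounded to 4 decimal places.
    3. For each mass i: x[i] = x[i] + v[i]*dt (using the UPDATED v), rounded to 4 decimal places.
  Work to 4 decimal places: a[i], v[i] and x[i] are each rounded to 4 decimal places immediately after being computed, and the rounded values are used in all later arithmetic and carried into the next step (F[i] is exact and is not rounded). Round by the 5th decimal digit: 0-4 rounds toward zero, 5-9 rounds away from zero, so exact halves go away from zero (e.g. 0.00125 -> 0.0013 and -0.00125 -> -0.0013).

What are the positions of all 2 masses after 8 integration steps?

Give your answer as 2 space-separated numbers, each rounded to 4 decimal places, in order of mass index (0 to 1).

Step 0: x=[5.0000 8.0000] v=[0.0000 0.0000]
Step 1: x=[4.9200 8.0000] v=[-0.4000 0.0000]
Step 2: x=[4.7664 7.9968] v=[-0.7680 -0.0160]
Step 3: x=[4.5514 7.9844] v=[-1.0752 -0.0621]
Step 4: x=[4.2916 7.9547] v=[-1.2989 -0.1487]
Step 5: x=[4.0067 7.8984] v=[-1.4246 -0.2813]
Step 6: x=[3.7172 7.8065] v=[-1.4476 -0.4596]
Step 7: x=[3.4426 7.6710] v=[-1.3732 -0.6775]
Step 8: x=[3.1994 7.4864] v=[-1.2160 -0.9232]

Answer: 3.1994 7.4864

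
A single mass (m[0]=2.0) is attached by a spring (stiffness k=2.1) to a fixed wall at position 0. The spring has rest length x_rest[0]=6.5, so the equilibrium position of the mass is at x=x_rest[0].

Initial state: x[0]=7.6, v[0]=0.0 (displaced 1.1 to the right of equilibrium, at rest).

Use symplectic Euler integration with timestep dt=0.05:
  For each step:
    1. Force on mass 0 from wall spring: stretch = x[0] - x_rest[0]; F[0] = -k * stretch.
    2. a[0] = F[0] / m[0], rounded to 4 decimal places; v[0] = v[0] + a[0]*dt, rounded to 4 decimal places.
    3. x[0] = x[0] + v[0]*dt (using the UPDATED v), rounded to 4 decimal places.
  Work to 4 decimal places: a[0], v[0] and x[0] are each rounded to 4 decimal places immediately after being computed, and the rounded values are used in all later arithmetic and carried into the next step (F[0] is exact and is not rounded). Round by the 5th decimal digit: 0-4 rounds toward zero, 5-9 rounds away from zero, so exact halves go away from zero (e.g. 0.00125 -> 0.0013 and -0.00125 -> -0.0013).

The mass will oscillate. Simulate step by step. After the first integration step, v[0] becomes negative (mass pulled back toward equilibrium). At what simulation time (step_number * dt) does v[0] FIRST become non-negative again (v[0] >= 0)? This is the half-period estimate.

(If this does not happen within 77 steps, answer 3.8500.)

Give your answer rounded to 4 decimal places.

Answer: 3.1000

Derivation:
Step 0: x=[7.6000] v=[0.0000]
Step 1: x=[7.5971] v=[-0.0578]
Step 2: x=[7.5913] v=[-0.1154]
Step 3: x=[7.5827] v=[-0.1727]
Step 4: x=[7.5712] v=[-0.2295]
Step 5: x=[7.5569] v=[-0.2857]
Step 6: x=[7.5398] v=[-0.3412]
Step 7: x=[7.5200] v=[-0.3958]
Step 8: x=[7.4975] v=[-0.4494]
Step 9: x=[7.4724] v=[-0.5018]
Step 10: x=[7.4448] v=[-0.5529]
Step 11: x=[7.4147] v=[-0.6025]
Step 12: x=[7.3822] v=[-0.6505]
Step 13: x=[7.3474] v=[-0.6968]
Step 14: x=[7.3103] v=[-0.7413]
Step 15: x=[7.2711] v=[-0.7838]
Step 16: x=[7.2299] v=[-0.8243]
Step 17: x=[7.1868] v=[-0.8626]
Step 18: x=[7.1419] v=[-0.8987]
Step 19: x=[7.0953] v=[-0.9324]
Step 20: x=[7.0471] v=[-0.9637]
Step 21: x=[6.9975] v=[-0.9924]
Step 22: x=[6.9466] v=[-1.0185]
Step 23: x=[6.8945] v=[-1.0419]
Step 24: x=[6.8414] v=[-1.0626]
Step 25: x=[6.7874] v=[-1.0805]
Step 26: x=[6.7326] v=[-1.0956]
Step 27: x=[6.6772] v=[-1.1078]
Step 28: x=[6.6213] v=[-1.1171]
Step 29: x=[6.5651] v=[-1.1235]
Step 30: x=[6.5088] v=[-1.1269]
Step 31: x=[6.4524] v=[-1.1274]
Step 32: x=[6.3962] v=[-1.1249]
Step 33: x=[6.3402] v=[-1.1195]
Step 34: x=[6.2846] v=[-1.1111]
Step 35: x=[6.2296] v=[-1.0998]
Step 36: x=[6.1753] v=[-1.0856]
Step 37: x=[6.1219] v=[-1.0686]
Step 38: x=[6.0695] v=[-1.0488]
Step 39: x=[6.0182] v=[-1.0262]
Step 40: x=[5.9682] v=[-1.0009]
Step 41: x=[5.9196] v=[-0.9730]
Step 42: x=[5.8725] v=[-0.9425]
Step 43: x=[5.8270] v=[-0.9096]
Step 44: x=[5.7833] v=[-0.8743]
Step 45: x=[5.7415] v=[-0.8367]
Step 46: x=[5.7017] v=[-0.7969]
Step 47: x=[5.6640] v=[-0.7550]
Step 48: x=[5.6284] v=[-0.7111]
Step 49: x=[5.5951] v=[-0.6653]
Step 50: x=[5.5642] v=[-0.6178]
Step 51: x=[5.5358] v=[-0.5687]
Step 52: x=[5.5099] v=[-0.5181]
Step 53: x=[5.4866] v=[-0.4661]
Step 54: x=[5.4660] v=[-0.4129]
Step 55: x=[5.4481] v=[-0.3586]
Step 56: x=[5.4329] v=[-0.3034]
Step 57: x=[5.4205] v=[-0.2474]
Step 58: x=[5.4110] v=[-0.1907]
Step 59: x=[5.4043] v=[-0.1335]
Step 60: x=[5.4005] v=[-0.0760]
Step 61: x=[5.3996] v=[-0.0183]
Step 62: x=[5.4016] v=[0.0395]
First v>=0 after going negative at step 62, time=3.1000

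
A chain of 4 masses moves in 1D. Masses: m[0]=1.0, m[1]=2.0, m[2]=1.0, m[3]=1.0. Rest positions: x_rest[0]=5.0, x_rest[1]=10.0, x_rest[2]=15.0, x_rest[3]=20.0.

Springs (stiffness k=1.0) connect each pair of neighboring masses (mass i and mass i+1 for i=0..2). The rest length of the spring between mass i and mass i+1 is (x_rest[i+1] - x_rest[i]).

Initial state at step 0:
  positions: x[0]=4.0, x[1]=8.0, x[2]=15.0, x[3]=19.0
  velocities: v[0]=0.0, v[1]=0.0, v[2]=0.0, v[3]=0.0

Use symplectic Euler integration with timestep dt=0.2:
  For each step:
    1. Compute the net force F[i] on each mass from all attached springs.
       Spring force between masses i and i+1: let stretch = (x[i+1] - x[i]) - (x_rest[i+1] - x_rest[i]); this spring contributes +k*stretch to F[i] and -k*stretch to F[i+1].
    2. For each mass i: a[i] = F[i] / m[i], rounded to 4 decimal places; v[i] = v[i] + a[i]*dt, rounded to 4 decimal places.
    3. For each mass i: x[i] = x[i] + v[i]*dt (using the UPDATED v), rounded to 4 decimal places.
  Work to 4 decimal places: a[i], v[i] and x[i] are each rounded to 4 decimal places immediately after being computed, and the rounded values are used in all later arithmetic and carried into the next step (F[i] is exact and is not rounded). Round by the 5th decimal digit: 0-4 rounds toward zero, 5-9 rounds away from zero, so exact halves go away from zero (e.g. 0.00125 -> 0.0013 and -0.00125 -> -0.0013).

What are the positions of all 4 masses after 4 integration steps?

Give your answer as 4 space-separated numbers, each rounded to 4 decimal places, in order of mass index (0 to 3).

Answer: 3.6573 8.5200 13.9932 19.3095

Derivation:
Step 0: x=[4.0000 8.0000 15.0000 19.0000] v=[0.0000 0.0000 0.0000 0.0000]
Step 1: x=[3.9600 8.0600 14.8800 19.0400] v=[-0.2000 0.3000 -0.6000 0.2000]
Step 2: x=[3.8840 8.1744 14.6536 19.1136] v=[-0.3800 0.5720 -1.1320 0.3680]
Step 3: x=[3.7796 8.3326 14.3464 19.2088] v=[-0.5219 0.7909 -1.5358 0.4760]
Step 4: x=[3.6573 8.5200 13.9932 19.3095] v=[-0.6113 0.9370 -1.7661 0.5035]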